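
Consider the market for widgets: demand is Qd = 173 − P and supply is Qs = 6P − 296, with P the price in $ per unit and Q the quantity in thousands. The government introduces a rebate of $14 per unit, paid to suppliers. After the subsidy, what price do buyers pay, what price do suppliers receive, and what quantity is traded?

Without the subsidy, 173 − P = 6P − 296 gives 7P = 469, so P* = $67 and Q* = 106.
With a per-unit subsidy paid to suppliers, each receives P + 14 per unit sold, so supply becomes Qs = 6(P + 14) − 296.
New equilibrium: buyers pay $55, suppliers receive $69, Q = 118. (Wedge: Pb − Ps = −14.)

Buyers pay $55; suppliers receive $69; quantity = 118.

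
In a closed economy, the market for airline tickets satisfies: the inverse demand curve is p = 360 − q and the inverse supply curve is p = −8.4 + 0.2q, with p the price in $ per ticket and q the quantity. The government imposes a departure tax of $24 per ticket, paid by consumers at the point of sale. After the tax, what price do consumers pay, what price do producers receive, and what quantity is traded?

Rewrite in direct form: qd = 360 − p and qs = 5p + 42.
Without the tax, 360 − p = 5p + 42 gives 6p = 318, so p* = $53 and q* = 307.
With the tax collected from consumers, demand (in seller-price terms) shifts: qd = 360 − (p + 24).
Solving gives q = 287 with consumers paying $73 and producers receiving $49 (the $24 wedge).
The less price-elastic side of the market bears the larger share of a per-unit tax.

Consumers pay $73; producers receive $49; quantity = 287.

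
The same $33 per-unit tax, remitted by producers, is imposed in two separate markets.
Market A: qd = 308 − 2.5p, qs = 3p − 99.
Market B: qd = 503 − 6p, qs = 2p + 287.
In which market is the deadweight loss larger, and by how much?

Market A: pre-tax p* = $74, q* = 123; post-tax q = 78; deadweight loss = $742.5.
Market B: pre-tax p* = $27, q* = 341; post-tax q = 291.5; deadweight loss = $816.75.
Difference: $742.5 vs $816.75 → market B is larger by $74.25.

Market B, by $74.25.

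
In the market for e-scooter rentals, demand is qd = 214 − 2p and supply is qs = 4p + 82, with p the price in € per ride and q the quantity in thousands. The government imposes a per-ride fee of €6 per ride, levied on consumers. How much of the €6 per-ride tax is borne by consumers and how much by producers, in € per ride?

Before the tax: set 214 − 2p = 4p + 82 → p* = €22, q* = 170.
With the tax collected from consumers, demand (in seller-price terms) shifts: qd = 214 − 2(p + 6).
New equilibrium: consumers pay €26, producers receive €20, q = 162. (Wedge: pb − ps = 6.)
Burden on consumers: €4; on producers: €2. (They sum to €6.)
The less price-elastic side of the market bears the larger share of a per-unit tax.

Consumers bear €4 per ride; producers bear €2 per ride.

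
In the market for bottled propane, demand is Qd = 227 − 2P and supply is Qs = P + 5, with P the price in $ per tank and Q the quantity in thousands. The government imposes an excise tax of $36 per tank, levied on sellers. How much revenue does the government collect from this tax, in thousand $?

Tax revenue = $1980 thousand.

Before the tax: set 227 − 2P = P + 5 → P* = $74, Q* = 79.
With the tax collected from sellers, supply shifts: Qs = (P − 36) + 5.
New equilibrium: consumers pay $86, sellers receive $50, Q = 55. (Wedge: Pb − Ps = 36.)
Revenue = t · Q = 36 · 55 = $1980.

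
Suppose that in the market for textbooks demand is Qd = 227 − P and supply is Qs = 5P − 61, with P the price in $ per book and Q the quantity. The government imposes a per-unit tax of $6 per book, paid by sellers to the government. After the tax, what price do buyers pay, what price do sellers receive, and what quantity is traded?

Before the tax: set 227 − P = 5P − 61 → P* = $48, Q* = 179.
With the tax collected from sellers, supply shifts: Qs = 5(P − 6) − 61.
Solving gives Q = 174 with buyers paying $53 and sellers receiving $47 (the $6 wedge).
The less price-elastic side of the market bears the larger share of a per-unit tax.

Buyers pay $53; sellers receive $47; quantity = 174.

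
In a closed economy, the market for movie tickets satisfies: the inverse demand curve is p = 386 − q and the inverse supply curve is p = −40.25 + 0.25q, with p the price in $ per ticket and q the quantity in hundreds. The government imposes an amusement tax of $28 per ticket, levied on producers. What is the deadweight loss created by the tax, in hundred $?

Rewrite in direct form: qd = 386 − p and qs = 4p + 161.
Without the tax, 386 − p = 4p + 161 gives 5p = 225, so p* = $45 and q* = 341.
With the tax collected from producers, supply shifts: qs = 4(p − 28) + 161.
New equilibrium: buyers pay $67.4, producers receive $39.4, q = 318.6. (Wedge: pb − ps = 28.)
Quantity falls by |ΔQ| = |341 − 318.6| = 22.4.
DWL = ½ · t · |ΔQ| = ½ · 28 · 22.4 = $313.6.

Deadweight loss = $313.6 hundred.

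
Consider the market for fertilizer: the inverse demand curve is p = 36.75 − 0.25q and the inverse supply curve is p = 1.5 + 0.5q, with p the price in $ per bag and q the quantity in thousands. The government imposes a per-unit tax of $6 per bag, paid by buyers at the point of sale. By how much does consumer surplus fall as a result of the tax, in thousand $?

Consumer surplus falls by $86 thousand.

Inverting to q(p) form: qd = 147 − 4p; qs = 2p − 3.
Before the tax: set 147 − 4p = 2p − 3 → p* = $25, q* = 47.
With the tax collected from buyers, demand (in seller-price terms) shifts: qd = 147 − 4(p + 6).
New equilibrium: buyers pay $27, suppliers receive $21, q = 39. (Wedge: pb − ps = 6.)
ΔCS is the trapezoid between Q = 39 and Q = 47 of height $2: ½ · (47 + 39) · 2 = $86.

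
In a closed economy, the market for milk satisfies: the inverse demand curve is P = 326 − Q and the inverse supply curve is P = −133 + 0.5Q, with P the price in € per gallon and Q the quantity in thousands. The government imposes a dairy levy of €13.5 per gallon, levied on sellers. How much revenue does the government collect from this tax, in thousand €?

Rewrite in direct form: Qd = 326 − P and Qs = 2P + 266.
Without the tax, 326 − P = 2P + 266 gives 3P = 60, so P* = €20 and Q* = 306.
With the tax collected from sellers, supply shifts: Qs = 2(P − 13.5) + 266.
Solving gives Q = 297 with consumers paying €29 and sellers receiving €15.5 (the €13.5 wedge).
Revenue = t · Q = 13.5 · 297 = €4009.5.

Tax revenue = €4009.5 thousand.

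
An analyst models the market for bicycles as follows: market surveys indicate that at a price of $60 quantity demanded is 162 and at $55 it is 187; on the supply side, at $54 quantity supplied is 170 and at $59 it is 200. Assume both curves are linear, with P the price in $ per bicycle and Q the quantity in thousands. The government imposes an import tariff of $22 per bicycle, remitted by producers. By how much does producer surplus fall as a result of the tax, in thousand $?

Demand slope: (187 − 162)/(55 − 60) = -5, so Qd = 462 − 5P.
Supply slope: (200 − 170)/(59 − 54) = 6, so Qs = 6P − 154.
Before the tax: set 462 − 5P = 6P − 154 → P* = $56, Q* = 182.
With the tax collected from producers, supply shifts: Qs = 6(P − 22) − 154.
Solving gives Q = 122 with consumers paying $68 and producers receiving $46 (the $22 wedge).
ΔPS is the trapezoid between Q = 122 and Q = 182 of height $10: ½ · (182 + 122) · 10 = $1520.

Producer surplus falls by $1520 thousand.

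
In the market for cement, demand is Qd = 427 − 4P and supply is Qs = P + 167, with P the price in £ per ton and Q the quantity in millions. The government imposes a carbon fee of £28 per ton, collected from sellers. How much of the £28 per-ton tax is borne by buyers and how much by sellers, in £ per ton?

Before the tax: set 427 − 4P = P + 167 → P* = £52, Q* = 219.
With the tax collected from sellers, supply shifts: Qs = (P − 28) + 167.
New equilibrium: buyers pay £57.6, sellers receive £29.6, Q = 196.6. (Wedge: Pb − Ps = 28.)
Burden on buyers: £5.6; on sellers: £22.4. (They sum to £28.)
The less price-elastic side of the market bears the larger share of a per-unit tax.

Buyers bear £5.6 per ton; sellers bear £22.4 per ton.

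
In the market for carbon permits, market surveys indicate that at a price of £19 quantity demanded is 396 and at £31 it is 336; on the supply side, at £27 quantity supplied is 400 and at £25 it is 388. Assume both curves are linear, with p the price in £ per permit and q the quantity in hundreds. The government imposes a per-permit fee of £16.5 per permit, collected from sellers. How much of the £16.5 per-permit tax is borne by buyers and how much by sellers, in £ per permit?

Demand slope: (336 − 396)/(31 − 19) = -5, so qd = 491 − 5p.
Supply slope: (388 − 400)/(25 − 27) = 6, so qs = 6p + 238.
Before the tax: set 491 − 5p = 6p + 238 → p* = £23, q* = 376.
With the tax collected from sellers, supply shifts: qs = 6(p − 16.5) + 238.
Solving gives q = 331 with buyers paying £32 and sellers receiving £15.5 (the £16.5 wedge).
Burden on buyers: £9; on sellers: £7.5. (They sum to £16.5.)
The less price-elastic side of the market bears the larger share of a per-unit tax.

Buyers bear £9 per permit; sellers bear £7.5 per permit.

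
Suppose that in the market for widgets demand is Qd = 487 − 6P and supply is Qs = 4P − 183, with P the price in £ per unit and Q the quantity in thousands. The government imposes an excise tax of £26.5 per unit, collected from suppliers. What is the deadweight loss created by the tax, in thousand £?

Deadweight loss = £842.7 thousand.

Without the tax, 487 − 6P = 4P − 183 gives 10P = 670, so P* = £67 and Q* = 85.
With the tax collected from suppliers, supply shifts: Qs = 4(P − 26.5) − 183.
Solving gives Q = 21.4 with buyers paying £77.6 and suppliers receiving £51.1 (the £26.5 wedge).
Quantity falls by |ΔQ| = |85 − 21.4| = 63.6.
DWL = ½ · t · |ΔQ| = ½ · 26.5 · 63.6 = £842.7.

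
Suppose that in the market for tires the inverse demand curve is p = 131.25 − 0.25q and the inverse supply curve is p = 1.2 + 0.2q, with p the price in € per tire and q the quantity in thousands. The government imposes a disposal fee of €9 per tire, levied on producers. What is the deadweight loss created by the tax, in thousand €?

Inverting to q(p) form: qd = 525 − 4p; qs = 5p − 6.
Without the tax, 525 − 4p = 5p − 6 gives 9p = 531, so p* = €59 and q* = 289.
With the tax collected from producers, supply shifts: qs = 5(p − 9) − 6.
New equilibrium: buyers pay €64, producers receive €55, q = 269. (Wedge: pb − ps = 9.)
Quantity falls by |ΔQ| = |289 − 269| = 20.
DWL = ½ · t · |ΔQ| = ½ · 9 · 20 = €90.

Deadweight loss = €90 thousand.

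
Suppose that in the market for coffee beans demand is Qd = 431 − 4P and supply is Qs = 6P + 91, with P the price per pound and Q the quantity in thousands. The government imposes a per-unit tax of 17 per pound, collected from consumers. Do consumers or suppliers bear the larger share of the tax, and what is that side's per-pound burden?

Without the tax, 431 − 4P = 6P + 91 gives 10P = 340, so P* = 34 and Q* = 295.
With the tax collected from consumers, demand (in seller-price terms) shifts: Qd = 431 − 4(P + 17).
Solving gives Q = 254.2 with consumers paying 44.2 and suppliers receiving 27.2 (the 17 wedge).
Per-pound burden: consumers 10.2, suppliers 6.8.
Consumers take the larger share because demand is less price-elastic here (demand slope 4 vs supply slope 6).

Consumers bear the larger share: 10.2 per pound.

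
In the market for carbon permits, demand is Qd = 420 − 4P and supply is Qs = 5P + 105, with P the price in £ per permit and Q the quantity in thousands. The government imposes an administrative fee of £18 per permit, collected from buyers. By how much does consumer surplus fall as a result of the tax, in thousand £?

Consumer surplus falls by £2600 thousand.

Without the tax, 420 − 4P = 5P + 105 gives 9P = 315, so P* = £35 and Q* = 280.
With the tax collected from buyers, demand (in seller-price terms) shifts: Qd = 420 − 4(P + 18).
New equilibrium: buyers pay £45, producers receive £27, Q = 240. (Wedge: Pb − Ps = 18.)
ΔCS is the trapezoid between Q = 240 and Q = 280 of height £10: ½ · (280 + 240) · 10 = £2600.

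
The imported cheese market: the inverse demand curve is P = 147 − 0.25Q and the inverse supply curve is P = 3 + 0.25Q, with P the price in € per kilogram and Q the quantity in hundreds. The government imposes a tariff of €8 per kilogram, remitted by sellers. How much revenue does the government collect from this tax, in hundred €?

Rewrite in direct form: Qd = 588 − 4P and Qs = 4P − 12.
Before the tax: set 588 − 4P = 4P − 12 → P* = €75, Q* = 288.
With the tax collected from sellers, supply shifts: Qs = 4(P − 8) − 12.
Solving gives Q = 272 with consumers paying €79 and sellers receiving €71 (the €8 wedge).
Revenue = t · Q = 8 · 272 = €2176.

Tax revenue = €2176 hundred.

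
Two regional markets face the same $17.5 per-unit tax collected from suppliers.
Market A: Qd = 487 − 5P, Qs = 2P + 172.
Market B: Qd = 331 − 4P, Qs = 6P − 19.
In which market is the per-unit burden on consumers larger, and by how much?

Market B, by $5.5.

Market A: pre-tax P* = $45, Q* = 262; post-tax Q = 237; per-unit burden on consumers = $5.
Market B: pre-tax P* = $35, Q* = 191; post-tax Q = 149; per-unit burden on consumers = $10.5.
Difference: $5 vs $10.5 → market B is larger by $5.5.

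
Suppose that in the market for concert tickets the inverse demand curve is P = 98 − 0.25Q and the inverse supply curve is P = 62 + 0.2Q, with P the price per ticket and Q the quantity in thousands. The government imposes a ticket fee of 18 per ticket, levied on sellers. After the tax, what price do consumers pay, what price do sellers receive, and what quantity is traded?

Inverting to Q(P) form: Qd = 392 − 4P; Qs = 5P − 310.
Without the tax, 392 − 4P = 5P − 310 gives 9P = 702, so P* = 78 and Q* = 80.
With the tax collected from sellers, supply shifts: Qs = 5(P − 18) − 310.
New equilibrium: consumers pay 88, sellers receive 70, Q = 40. (Wedge: Pb − Ps = 18.)
The less price-elastic side of the market bears the larger share of a per-unit tax.

Consumers pay 88; sellers receive 70; quantity = 40.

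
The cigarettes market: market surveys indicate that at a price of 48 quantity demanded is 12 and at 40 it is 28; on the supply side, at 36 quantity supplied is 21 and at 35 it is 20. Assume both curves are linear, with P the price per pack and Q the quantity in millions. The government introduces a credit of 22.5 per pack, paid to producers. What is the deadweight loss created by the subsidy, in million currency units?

Demand slope: (28 − 12)/(40 − 48) = -2, so Qd = 108 − 2P.
Supply slope: (20 − 21)/(35 − 36) = 1, so Qs = P − 15.
Without the subsidy, 108 − 2P = P − 15 gives 3P = 123, so P* = 41 and Q* = 26.
With a per-unit subsidy paid to producers, each receives P + 22.5 per unit sold, so supply becomes Qs = (P + 22.5) − 15.
Solving gives Q = 41 with consumers paying 33.5 and producers receiving 56 (the 22.5 wedge).
Quantity rises by |ΔQ| = |26 − 41| = 15.
DWL = ½ · t · |ΔQ| = ½ · 22.5 · 15 = 168.75.

Deadweight loss = 168.75 million.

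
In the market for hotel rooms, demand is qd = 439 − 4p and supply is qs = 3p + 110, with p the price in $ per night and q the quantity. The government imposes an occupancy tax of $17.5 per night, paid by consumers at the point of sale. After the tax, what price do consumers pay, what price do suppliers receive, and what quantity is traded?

Consumers pay $54.5; suppliers receive $37; quantity = 221.

Before the tax: set 439 − 4p = 3p + 110 → p* = $47, q* = 251.
With the tax collected from consumers, demand (in seller-price terms) shifts: qd = 439 − 4(p + 17.5).
Solving gives q = 221 with consumers paying $54.5 and suppliers receiving $37 (the $17.5 wedge).
The less price-elastic side of the market bears the larger share of a per-unit tax.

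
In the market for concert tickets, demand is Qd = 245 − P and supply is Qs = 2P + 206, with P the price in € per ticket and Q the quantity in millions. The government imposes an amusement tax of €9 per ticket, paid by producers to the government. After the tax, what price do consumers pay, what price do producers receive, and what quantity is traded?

Consumers pay €19; producers receive €10; quantity = 226.

Before the tax: set 245 − P = 2P + 206 → P* = €13, Q* = 232.
With the tax collected from producers, supply shifts: Qs = 2(P − 9) + 206.
Solving gives Q = 226 with consumers paying €19 and producers receiving €10 (the €9 wedge).
The less price-elastic side of the market bears the larger share of a per-unit tax.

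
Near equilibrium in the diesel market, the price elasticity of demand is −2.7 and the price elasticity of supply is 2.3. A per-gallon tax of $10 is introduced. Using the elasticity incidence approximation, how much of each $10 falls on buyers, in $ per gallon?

Incidence ratio: buyers' share ≈ εs / (εs + |εd|) = 2.3 / (2.3 + 2.7) = 0.46.
So buyers bear ≈ 0.46 × $10 = $4.6; producers bear $5.4.

Buyers bear ≈ $4.6 per gallon.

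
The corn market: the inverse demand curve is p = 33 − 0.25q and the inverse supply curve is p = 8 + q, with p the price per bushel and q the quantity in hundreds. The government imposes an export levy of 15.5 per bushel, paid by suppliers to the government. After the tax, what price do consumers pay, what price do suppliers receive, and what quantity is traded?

Consumers pay 31.1; suppliers receive 15.6; quantity = 7.6.

Rewrite in direct form: qd = 132 − 4p and qs = p − 8.
Before the tax: set 132 − 4p = p − 8 → p* = 28, q* = 20.
With the tax collected from suppliers, supply shifts: qs = (p − 15.5) − 8.
New equilibrium: consumers pay 31.1, suppliers receive 15.6, q = 7.6. (Wedge: pb − ps = 15.5.)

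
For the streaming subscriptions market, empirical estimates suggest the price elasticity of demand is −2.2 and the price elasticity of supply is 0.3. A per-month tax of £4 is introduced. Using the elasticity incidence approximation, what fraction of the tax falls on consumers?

Consumers' share ≈ 0.12.

Incidence ratio: consumers' share ≈ εs / (εs + |εd|) = 0.3 / (0.3 + 2.2) = 0.12.
Supply is the less elastic side, so consumers bear the smaller share.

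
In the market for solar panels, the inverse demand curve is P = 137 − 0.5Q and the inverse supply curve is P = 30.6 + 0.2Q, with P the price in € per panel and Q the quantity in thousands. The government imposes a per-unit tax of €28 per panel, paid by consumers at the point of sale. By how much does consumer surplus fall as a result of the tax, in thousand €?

Consumer surplus falls by €2640 thousand.

Rewrite in direct form: Qd = 274 − 2P and Qs = 5P − 153.
Before the tax: set 274 − 2P = 5P − 153 → P* = €61, Q* = 152.
With the tax collected from consumers, demand (in seller-price terms) shifts: Qd = 274 − 2(P + 28).
New equilibrium: consumers pay €81, producers receive €53, Q = 112. (Wedge: Pb − Ps = 28.)
ΔCS is the trapezoid between Q = 112 and Q = 152 of height €20: ½ · (152 + 112) · 20 = €2640.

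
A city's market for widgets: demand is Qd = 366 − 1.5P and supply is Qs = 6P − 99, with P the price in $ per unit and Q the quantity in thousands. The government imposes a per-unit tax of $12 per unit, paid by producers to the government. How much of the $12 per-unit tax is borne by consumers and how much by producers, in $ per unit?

Before the tax: set 366 − 1.5P = 6P − 99 → P* = $62, Q* = 273.
With the tax collected from producers, supply shifts: Qs = 6(P − 12) − 99.
Solving gives Q = 258.6 with consumers paying $71.6 and producers receiving $59.6 (the $12 wedge).
Burden on consumers: $9.6; on producers: $2.4. (They sum to $12.)
The less price-elastic side of the market bears the larger share of a per-unit tax.

Consumers bear $9.6 per unit; producers bear $2.4 per unit.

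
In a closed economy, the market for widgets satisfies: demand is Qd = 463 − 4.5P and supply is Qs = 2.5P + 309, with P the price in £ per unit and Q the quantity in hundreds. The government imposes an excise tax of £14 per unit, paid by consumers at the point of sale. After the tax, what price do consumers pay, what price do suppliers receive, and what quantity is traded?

Consumers pay £27; suppliers receive £13; quantity = 341.5.

Without the tax, 463 − 4.5P = 2.5P + 309 gives 7P = 154, so P* = £22 and Q* = 364.
With the tax collected from consumers, demand (in seller-price terms) shifts: Qd = 463 − 4.5(P + 14).
New equilibrium: consumers pay £27, suppliers receive £13, Q = 341.5. (Wedge: Pb − Ps = 14.)
The less price-elastic side of the market bears the larger share of a per-unit tax.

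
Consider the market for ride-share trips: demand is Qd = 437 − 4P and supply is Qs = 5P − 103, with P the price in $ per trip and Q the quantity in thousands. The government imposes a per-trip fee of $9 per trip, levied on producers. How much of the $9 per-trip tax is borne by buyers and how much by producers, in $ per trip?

Buyers bear $5 per trip; producers bear $4 per trip.

Before the tax: set 437 − 4P = 5P − 103 → P* = $60, Q* = 197.
With the tax collected from producers, supply shifts: Qs = 5(P − 9) − 103.
New equilibrium: buyers pay $65, producers receive $56, Q = 177. (Wedge: Pb − Ps = 9.)
Burden on buyers: $5; on producers: $4. (They sum to $9.)
The less price-elastic side of the market bears the larger share of a per-unit tax.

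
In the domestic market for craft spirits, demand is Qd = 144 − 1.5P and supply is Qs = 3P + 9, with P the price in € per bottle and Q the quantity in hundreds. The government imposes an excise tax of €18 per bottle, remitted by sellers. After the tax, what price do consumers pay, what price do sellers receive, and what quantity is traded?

Consumers pay €42; sellers receive €24; quantity = 81.

Without the tax, 144 − 1.5P = 3P + 9 gives 4.5P = 135, so P* = €30 and Q* = 99.
With the tax collected from sellers, supply shifts: Qs = 3(P − 18) + 9.
New equilibrium: consumers pay €42, sellers receive €24, Q = 81. (Wedge: Pb − Ps = 18.)
The less price-elastic side of the market bears the larger share of a per-unit tax.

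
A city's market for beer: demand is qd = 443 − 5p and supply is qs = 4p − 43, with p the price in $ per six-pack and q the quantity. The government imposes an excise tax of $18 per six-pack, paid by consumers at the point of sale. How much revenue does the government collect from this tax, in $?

Before the tax: set 443 − 5p = 4p − 43 → p* = $54, q* = 173.
With the tax collected from consumers, demand (in seller-price terms) shifts: qd = 443 − 5(p + 18).
New equilibrium: consumers pay $62, suppliers receive $44, q = 133. (Wedge: pb − ps = 18.)
Revenue = t · Q = 18 · 133 = $2394.

Tax revenue = $2394.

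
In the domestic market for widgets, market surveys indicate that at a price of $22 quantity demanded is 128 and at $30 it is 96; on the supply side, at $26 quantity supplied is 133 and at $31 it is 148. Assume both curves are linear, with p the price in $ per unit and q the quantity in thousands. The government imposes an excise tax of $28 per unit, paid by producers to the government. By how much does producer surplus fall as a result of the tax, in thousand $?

Producer surplus falls by $1600 thousand.

Demand slope: (96 − 128)/(30 − 22) = -4, so qd = 216 − 4p.
Supply slope: (148 − 133)/(31 − 26) = 3, so qs = 3p + 55.
Without the tax, 216 − 4p = 3p + 55 gives 7p = 161, so p* = $23 and q* = 124.
With the tax collected from producers, supply shifts: qs = 3(p − 28) + 55.
New equilibrium: consumers pay $35, producers receive $7, q = 76. (Wedge: pb − ps = 28.)
ΔPS is the trapezoid between Q = 76 and Q = 124 of height $16: ½ · (124 + 76) · 16 = $1600.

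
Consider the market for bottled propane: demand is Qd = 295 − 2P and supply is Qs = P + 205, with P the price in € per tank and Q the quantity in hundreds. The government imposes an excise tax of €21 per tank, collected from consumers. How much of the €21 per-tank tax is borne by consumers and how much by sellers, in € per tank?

Consumers bear €7 per tank; sellers bear €14 per tank.

Without the tax, 295 − 2P = P + 205 gives 3P = 90, so P* = €30 and Q* = 235.
With the tax collected from consumers, demand (in seller-price terms) shifts: Qd = 295 − 2(P + 21).
New equilibrium: consumers pay €37, sellers receive €16, Q = 221. (Wedge: Pb − Ps = 21.)
Burden on consumers: €7; on sellers: €14. (They sum to €21.)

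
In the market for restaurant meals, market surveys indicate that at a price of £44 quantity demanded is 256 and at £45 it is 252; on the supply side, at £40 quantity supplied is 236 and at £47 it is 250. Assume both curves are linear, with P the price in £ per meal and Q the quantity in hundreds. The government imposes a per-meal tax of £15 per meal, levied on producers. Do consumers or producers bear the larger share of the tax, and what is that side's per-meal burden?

Producers bear the larger share: £10 per meal.

Demand slope: (252 − 256)/(45 − 44) = -4, so Qd = 432 − 4P.
Supply slope: (250 − 236)/(47 − 40) = 2, so Qs = 2P + 156.
Before the tax: set 432 − 4P = 2P + 156 → P* = £46, Q* = 248.
With the tax collected from producers, supply shifts: Qs = 2(P − 15) + 156.
Solving gives Q = 228 with consumers paying £51 and producers receiving £36 (the £15 wedge).
Per-meal burden: consumers £5, producers £10.
Producers take the larger share because supply is less price-elastic here (demand slope 4 vs supply slope 2).
The less price-elastic side of the market bears the larger share of a per-unit tax.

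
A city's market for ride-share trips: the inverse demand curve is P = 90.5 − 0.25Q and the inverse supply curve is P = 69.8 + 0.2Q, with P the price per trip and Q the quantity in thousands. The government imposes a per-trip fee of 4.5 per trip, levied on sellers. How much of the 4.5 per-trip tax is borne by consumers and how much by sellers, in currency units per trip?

Consumers bear 2.5 per trip; sellers bear 2 per trip.

Rewrite in direct form: Qd = 362 − 4P and Qs = 5P − 349.
Before the tax: set 362 − 4P = 5P − 349 → P* = 79, Q* = 46.
With the tax collected from sellers, supply shifts: Qs = 5(P − 4.5) − 349.
Solving gives Q = 36 with consumers paying 81.5 and sellers receiving 77 (the 4.5 wedge).
Burden on consumers: 2.5; on sellers: 2. (They sum to 4.5.)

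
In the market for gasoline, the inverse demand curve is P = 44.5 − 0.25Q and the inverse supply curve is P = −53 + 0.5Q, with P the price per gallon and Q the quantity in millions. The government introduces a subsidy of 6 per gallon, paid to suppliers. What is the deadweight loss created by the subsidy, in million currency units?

Deadweight loss = 24 million.

Inverting to Q(P) form: Qd = 178 − 4P; Qs = 2P + 106.
Without the subsidy, 178 − 4P = 2P + 106 gives 6P = 72, so P* = 12 and Q* = 130.
With a per-unit subsidy paid to suppliers, each receives P + 6 per unit sold, so supply becomes Qs = 2(P + 6) + 106.
New equilibrium: consumers pay 10, suppliers receive 16, Q = 138. (Wedge: Pb − Ps = −6.)
Quantity rises by |ΔQ| = |130 − 138| = 8.
DWL = ½ · t · |ΔQ| = ½ · 6 · 8 = 24.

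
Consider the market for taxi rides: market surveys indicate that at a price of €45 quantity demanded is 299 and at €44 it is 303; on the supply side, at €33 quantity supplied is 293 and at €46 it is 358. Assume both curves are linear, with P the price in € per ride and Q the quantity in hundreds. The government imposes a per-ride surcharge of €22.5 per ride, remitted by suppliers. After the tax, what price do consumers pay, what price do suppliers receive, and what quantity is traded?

Consumers pay €51.5; suppliers receive €29; quantity = 273.

Demand slope: (303 − 299)/(44 − 45) = -4, so Qd = 479 − 4P.
Supply slope: (358 − 293)/(46 − 33) = 5, so Qs = 5P + 128.
Before the tax: set 479 − 4P = 5P + 128 → P* = €39, Q* = 323.
With the tax collected from suppliers, supply shifts: Qs = 5(P − 22.5) + 128.
Solving gives Q = 273 with consumers paying €51.5 and suppliers receiving €29 (the €22.5 wedge).
The less price-elastic side of the market bears the larger share of a per-unit tax.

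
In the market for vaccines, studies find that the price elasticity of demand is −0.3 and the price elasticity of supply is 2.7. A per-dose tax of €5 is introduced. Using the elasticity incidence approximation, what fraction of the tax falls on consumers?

Incidence ratio: consumers' share ≈ εs / (εs + |εd|) = 2.7 / (2.7 + 0.3) = 0.9.
Supply is the more elastic side, so consumers bear the larger share.

Consumers' share ≈ 0.9.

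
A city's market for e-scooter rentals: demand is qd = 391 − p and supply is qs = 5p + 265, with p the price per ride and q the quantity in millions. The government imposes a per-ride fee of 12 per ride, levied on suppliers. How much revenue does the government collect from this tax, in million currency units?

Without the tax, 391 − p = 5p + 265 gives 6p = 126, so p* = 21 and q* = 370.
With the tax collected from suppliers, supply shifts: qs = 5(p − 12) + 265.
Solving gives q = 360 with buyers paying 31 and suppliers receiving 19 (the 12 wedge).
Revenue = t · Q = 12 · 360 = 4320.

Tax revenue = 4320 million.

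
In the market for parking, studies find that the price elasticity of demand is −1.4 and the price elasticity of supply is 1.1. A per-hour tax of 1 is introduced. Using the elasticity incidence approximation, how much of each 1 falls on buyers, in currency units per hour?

Buyers bear ≈ 0.44 per hour.

Incidence ratio: buyers' share ≈ εs / (εs + |εd|) = 1.1 / (1.1 + 1.4) = 0.44.
So buyers bear ≈ 0.44 × 1 = 0.44; sellers bear 0.56.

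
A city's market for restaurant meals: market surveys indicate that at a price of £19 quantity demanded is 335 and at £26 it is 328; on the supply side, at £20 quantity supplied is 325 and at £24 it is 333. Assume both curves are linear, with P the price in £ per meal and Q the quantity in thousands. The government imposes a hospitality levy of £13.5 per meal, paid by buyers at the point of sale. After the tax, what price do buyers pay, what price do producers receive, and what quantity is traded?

Demand slope: (328 − 335)/(26 − 19) = -1, so Qd = 354 − P.
Supply slope: (333 − 325)/(24 − 20) = 2, so Qs = 2P + 285.
Without the tax, 354 − P = 2P + 285 gives 3P = 69, so P* = £23 and Q* = 331.
With the tax collected from buyers, demand (in seller-price terms) shifts: Qd = 354 − (P + 13.5).
Solving gives Q = 322 with buyers paying £32 and producers receiving £18.5 (the £13.5 wedge).

Buyers pay £32; producers receive £18.5; quantity = 322.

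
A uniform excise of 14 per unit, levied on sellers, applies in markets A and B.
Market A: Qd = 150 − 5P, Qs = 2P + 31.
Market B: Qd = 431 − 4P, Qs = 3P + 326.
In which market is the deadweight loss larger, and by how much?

Market B, by 28.

Market A: pre-tax P* = 17, Q* = 65; post-tax Q = 45; deadweight loss = 140.
Market B: pre-tax P* = 15, Q* = 371; post-tax Q = 347; deadweight loss = 168.
Difference: 140 vs 168 → market B is larger by 28.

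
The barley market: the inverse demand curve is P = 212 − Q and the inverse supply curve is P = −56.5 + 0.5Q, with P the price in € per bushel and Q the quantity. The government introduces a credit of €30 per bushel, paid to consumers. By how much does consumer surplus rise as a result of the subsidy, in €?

Rewrite in direct form: Qd = 212 − P and Qs = 2P + 113.
Before the subsidy: set 212 − P = 2P + 113 → P* = €33, Q* = 179.
With a per-unit subsidy paid to consumers, each effectively pays P − 30, so demand becomes Qd = 212 − (P − 30).
New equilibrium: consumers pay €13, sellers receive €43, Q = 199. (Wedge: Pb − Ps = −30.)
ΔCS is the trapezoid between Q = 199 and Q = 179 of height €20: ½ · (179 + 199) · 20 = €3780.

Consumer surplus rises by €3780.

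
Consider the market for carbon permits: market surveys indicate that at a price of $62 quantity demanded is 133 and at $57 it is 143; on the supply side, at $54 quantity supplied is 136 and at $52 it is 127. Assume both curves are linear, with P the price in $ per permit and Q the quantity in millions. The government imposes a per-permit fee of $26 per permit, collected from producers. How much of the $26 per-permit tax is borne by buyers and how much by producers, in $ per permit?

Buyers bear $18 per permit; producers bear $8 per permit.

Demand slope: (143 − 133)/(57 − 62) = -2, so Qd = 257 − 2P.
Supply slope: (127 − 136)/(52 − 54) = 4.5, so Qs = 4.5P − 107.
Before the tax: set 257 − 2P = 4.5P − 107 → P* = $56, Q* = 145.
With the tax collected from producers, supply shifts: Qs = 4.5(P − 26) − 107.
Solving gives Q = 109 with buyers paying $74 and producers receiving $48 (the $26 wedge).
Burden on buyers: $18; on producers: $8. (They sum to $26.)
The less price-elastic side of the market bears the larger share of a per-unit tax.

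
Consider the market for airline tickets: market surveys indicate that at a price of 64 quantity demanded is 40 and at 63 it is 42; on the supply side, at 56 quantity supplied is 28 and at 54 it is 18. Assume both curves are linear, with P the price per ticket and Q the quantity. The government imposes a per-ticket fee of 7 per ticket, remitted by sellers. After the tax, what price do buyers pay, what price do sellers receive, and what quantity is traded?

Buyers pay 65; sellers receive 58; quantity = 38.

Demand slope: (42 − 40)/(63 − 64) = -2, so Qd = 168 − 2P.
Supply slope: (18 − 28)/(54 − 56) = 5, so Qs = 5P − 252.
Before the tax: set 168 − 2P = 5P − 252 → P* = 60, Q* = 48.
With the tax collected from sellers, supply shifts: Qs = 5(P − 7) − 252.
New equilibrium: buyers pay 65, sellers receive 58, Q = 38. (Wedge: Pb − Ps = 7.)
The less price-elastic side of the market bears the larger share of a per-unit tax.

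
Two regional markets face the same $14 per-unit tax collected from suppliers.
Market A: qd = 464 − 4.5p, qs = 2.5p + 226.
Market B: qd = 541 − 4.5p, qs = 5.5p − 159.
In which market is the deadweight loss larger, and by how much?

Market A: pre-tax p* = $34, q* = 311; post-tax q = 288.5; deadweight loss = $157.5.
Market B: pre-tax p* = $70, q* = 226; post-tax q = 191.35; deadweight loss = $242.55.
Difference: $157.5 vs $242.55 → market B is larger by $85.05.

Market B, by $85.05.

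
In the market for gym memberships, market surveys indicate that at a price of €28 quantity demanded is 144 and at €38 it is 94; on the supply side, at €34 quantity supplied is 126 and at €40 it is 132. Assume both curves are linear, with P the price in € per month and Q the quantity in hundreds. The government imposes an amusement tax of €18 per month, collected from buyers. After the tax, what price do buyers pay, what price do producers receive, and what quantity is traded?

Buyers pay €35; producers receive €17; quantity = 109.

Demand slope: (94 − 144)/(38 − 28) = -5, so Qd = 284 − 5P.
Supply slope: (132 − 126)/(40 − 34) = 1, so Qs = P + 92.
Without the tax, 284 − 5P = P + 92 gives 6P = 192, so P* = €32 and Q* = 124.
With the tax collected from buyers, demand (in seller-price terms) shifts: Qd = 284 − 5(P + 18).
New equilibrium: buyers pay €35, producers receive €17, Q = 109. (Wedge: Pb − Ps = 18.)
The less price-elastic side of the market bears the larger share of a per-unit tax.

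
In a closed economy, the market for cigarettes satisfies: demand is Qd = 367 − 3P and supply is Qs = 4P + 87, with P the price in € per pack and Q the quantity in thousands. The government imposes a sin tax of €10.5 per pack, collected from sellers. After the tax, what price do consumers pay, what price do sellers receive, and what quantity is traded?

Consumers pay €46; sellers receive €35.5; quantity = 229.

Without the tax, 367 − 3P = 4P + 87 gives 7P = 280, so P* = €40 and Q* = 247.
With the tax collected from sellers, supply shifts: Qs = 4(P − 10.5) + 87.
Solving gives Q = 229 with consumers paying €46 and sellers receiving €35.5 (the €10.5 wedge).
The less price-elastic side of the market bears the larger share of a per-unit tax.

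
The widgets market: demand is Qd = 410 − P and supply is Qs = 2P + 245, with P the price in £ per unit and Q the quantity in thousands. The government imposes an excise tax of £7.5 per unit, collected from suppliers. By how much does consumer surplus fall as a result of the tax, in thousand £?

Consumer surplus falls by £1762.5 thousand.

Without the tax, 410 − P = 2P + 245 gives 3P = 165, so P* = £55 and Q* = 355.
With the tax collected from suppliers, supply shifts: Qs = 2(P − 7.5) + 245.
New equilibrium: consumers pay £60, suppliers receive £52.5, Q = 350. (Wedge: Pb − Ps = 7.5.)
ΔCS is the trapezoid between Q = 350 and Q = 355 of height £5: ½ · (355 + 350) · 5 = £1762.5.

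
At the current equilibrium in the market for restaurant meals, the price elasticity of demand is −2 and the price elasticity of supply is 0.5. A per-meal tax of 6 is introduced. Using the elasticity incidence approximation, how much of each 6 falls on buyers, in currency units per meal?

Incidence ratio: buyers' share ≈ εs / (εs + |εd|) = 0.5 / (0.5 + 2) = 0.2.
So buyers bear ≈ 0.2 × 6 = 1.2; suppliers bear 4.8.

Buyers bear ≈ 1.2 per meal.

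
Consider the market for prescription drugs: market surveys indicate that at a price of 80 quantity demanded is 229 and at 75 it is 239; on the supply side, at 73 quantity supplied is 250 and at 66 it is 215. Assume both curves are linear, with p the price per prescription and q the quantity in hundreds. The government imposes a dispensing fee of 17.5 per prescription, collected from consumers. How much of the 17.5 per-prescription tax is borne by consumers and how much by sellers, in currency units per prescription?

Demand slope: (239 − 229)/(75 − 80) = -2, so qd = 389 − 2p.
Supply slope: (215 − 250)/(66 − 73) = 5, so qs = 5p − 115.
Without the tax, 389 − 2p = 5p − 115 gives 7p = 504, so p* = 72 and q* = 245.
With the tax collected from consumers, demand (in seller-price terms) shifts: qd = 389 − 2(p + 17.5).
New equilibrium: consumers pay 84.5, sellers receive 67, q = 220. (Wedge: pb − ps = 17.5.)
Burden on consumers: 12.5; on sellers: 5. (They sum to 17.5.)

Consumers bear 12.5 per prescription; sellers bear 5 per prescription.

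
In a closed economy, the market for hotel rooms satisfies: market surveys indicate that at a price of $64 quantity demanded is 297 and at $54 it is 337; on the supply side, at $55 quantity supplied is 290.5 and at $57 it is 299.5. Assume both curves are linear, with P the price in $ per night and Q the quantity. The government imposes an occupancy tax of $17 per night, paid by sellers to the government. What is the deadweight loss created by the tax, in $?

Demand slope: (337 − 297)/(54 − 64) = -4, so Qd = 553 − 4P.
Supply slope: (299.5 − 290.5)/(57 − 55) = 4.5, so Qs = 4.5P + 43.
Without the tax, 553 − 4P = 4.5P + 43 gives 8.5P = 510, so P* = $60 and Q* = 313.
With the tax collected from sellers, supply shifts: Qs = 4.5(P − 17) + 43.
New equilibrium: buyers pay $69, sellers receive $52, Q = 277. (Wedge: Pb − Ps = 17.)
Quantity falls by |ΔQ| = |313 − 277| = 36.
DWL = ½ · t · |ΔQ| = ½ · 17 · 36 = $306.

Deadweight loss = $306.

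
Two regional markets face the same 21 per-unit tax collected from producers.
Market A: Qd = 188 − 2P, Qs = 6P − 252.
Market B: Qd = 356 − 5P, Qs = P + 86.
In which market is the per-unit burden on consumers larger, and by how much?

Market A: pre-tax P* = 55, Q* = 78; post-tax Q = 46.5; per-unit burden on consumers = 15.75.
Market B: pre-tax P* = 45, Q* = 131; post-tax Q = 113.5; per-unit burden on consumers = 3.5.
Difference: 15.75 vs 3.5 → market A is larger by 12.25.

Market A, by 12.25.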